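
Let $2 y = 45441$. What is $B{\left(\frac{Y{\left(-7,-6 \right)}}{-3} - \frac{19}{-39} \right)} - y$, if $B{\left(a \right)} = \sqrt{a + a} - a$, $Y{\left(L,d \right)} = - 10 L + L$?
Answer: $- \frac{1770599}{78} + \frac{40 i \sqrt{39}}{39} \approx -22700.0 + 6.4051 i$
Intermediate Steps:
$Y{\left(L,d \right)} = - 9 L$
$y = \frac{45441}{2}$ ($y = \frac{1}{2} \cdot 45441 = \frac{45441}{2} \approx 22721.0$)
$B{\left(a \right)} = - a + \sqrt{2} \sqrt{a}$ ($B{\left(a \right)} = \sqrt{2 a} - a = \sqrt{2} \sqrt{a} - a = - a + \sqrt{2} \sqrt{a}$)
$B{\left(\frac{Y{\left(-7,-6 \right)}}{-3} - \frac{19}{-39} \right)} - y = \left(- (\frac{\left(-9\right) \left(-7\right)}{-3} - \frac{19}{-39}) + \sqrt{2} \sqrt{\frac{\left(-9\right) \left(-7\right)}{-3} - \frac{19}{-39}}\right) - \frac{45441}{2} = \left(- (63 \left(- \frac{1}{3}\right) - - \frac{19}{39}) + \sqrt{2} \sqrt{63 \left(- \frac{1}{3}\right) - - \frac{19}{39}}\right) - \frac{45441}{2} = \left(- (-21 + \frac{19}{39}) + \sqrt{2} \sqrt{-21 + \frac{19}{39}}\right) - \frac{45441}{2} = \left(\left(-1\right) \left(- \frac{800}{39}\right) + \sqrt{2} \sqrt{- \frac{800}{39}}\right) - \frac{45441}{2} = \left(\frac{800}{39} + \sqrt{2} \frac{20 i \sqrt{78}}{39}\right) - \frac{45441}{2} = \left(\frac{800}{39} + \frac{40 i \sqrt{39}}{39}\right) - \frac{45441}{2} = - \frac{1770599}{78} + \frac{40 i \sqrt{39}}{39}$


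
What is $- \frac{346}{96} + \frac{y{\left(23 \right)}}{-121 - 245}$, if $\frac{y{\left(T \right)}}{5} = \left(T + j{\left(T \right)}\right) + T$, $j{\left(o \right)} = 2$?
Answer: $- \frac{12473}{2928} \approx -4.2599$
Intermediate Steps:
$y{\left(T \right)} = 10 + 10 T$ ($y{\left(T \right)} = 5 \left(\left(T + 2\right) + T\right) = 5 \left(\left(2 + T\right) + T\right) = 5 \left(2 + 2 T\right) = 10 + 10 T$)
$- \frac{346}{96} + \frac{y{\left(23 \right)}}{-121 - 245} = - \frac{346}{96} + \frac{10 + 10 \cdot 23}{-121 - 245} = \left(-346\right) \frac{1}{96} + \frac{10 + 230}{-121 - 245} = - \frac{173}{48} + \frac{240}{-366} = - \frac{173}{48} + 240 \left(- \frac{1}{366}\right) = - \frac{173}{48} - \frac{40}{61} = - \frac{12473}{2928}$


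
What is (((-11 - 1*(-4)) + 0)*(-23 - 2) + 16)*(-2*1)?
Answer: -382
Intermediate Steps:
(((-11 - 1*(-4)) + 0)*(-23 - 2) + 16)*(-2*1) = (((-11 + 4) + 0)*(-25) + 16)*(-2) = ((-7 + 0)*(-25) + 16)*(-2) = (-7*(-25) + 16)*(-2) = (175 + 16)*(-2) = 191*(-2) = -382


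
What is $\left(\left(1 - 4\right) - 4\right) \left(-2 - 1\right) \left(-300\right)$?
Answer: $-6300$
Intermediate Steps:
$\left(\left(1 - 4\right) - 4\right) \left(-2 - 1\right) \left(-300\right) = \left(-3 - 4\right) \left(-3\right) \left(-300\right) = \left(-7\right) \left(-3\right) \left(-300\right) = 21 \left(-300\right) = -6300$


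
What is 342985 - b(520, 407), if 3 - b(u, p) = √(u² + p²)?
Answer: 342982 + √436049 ≈ 3.4364e+5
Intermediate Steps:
b(u, p) = 3 - √(p² + u²) (b(u, p) = 3 - √(u² + p²) = 3 - √(p² + u²))
342985 - b(520, 407) = 342985 - (3 - √(407² + 520²)) = 342985 - (3 - √(165649 + 270400)) = 342985 - (3 - √436049) = 342985 + (-3 + √436049) = 342982 + √436049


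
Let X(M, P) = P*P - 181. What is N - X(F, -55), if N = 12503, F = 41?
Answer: 9659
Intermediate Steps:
X(M, P) = -181 + P² (X(M, P) = P² - 181 = -181 + P²)
N - X(F, -55) = 12503 - (-181 + (-55)²) = 12503 - (-181 + 3025) = 12503 - 1*2844 = 12503 - 2844 = 9659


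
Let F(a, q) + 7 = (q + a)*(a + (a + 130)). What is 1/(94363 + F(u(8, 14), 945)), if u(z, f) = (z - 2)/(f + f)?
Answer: 98/21328617 ≈ 4.5948e-6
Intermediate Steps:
u(z, f) = (-2 + z)/(2*f) (u(z, f) = (-2 + z)/((2*f)) = (-2 + z)*(1/(2*f)) = (-2 + z)/(2*f))
F(a, q) = -7 + (130 + 2*a)*(a + q) (F(a, q) = -7 + (q + a)*(a + (a + 130)) = -7 + (a + q)*(a + (130 + a)) = -7 + (a + q)*(130 + 2*a) = -7 + (130 + 2*a)*(a + q))
1/(94363 + F(u(8, 14), 945)) = 1/(94363 + (-7 + 2*((½)*(-2 + 8)/14)² + 130*((½)*(-2 + 8)/14) + 130*945 + 2*((½)*(-2 + 8)/14)*945)) = 1/(94363 + (-7 + 2*((½)*(1/14)*6)² + 130*((½)*(1/14)*6) + 122850 + 2*((½)*(1/14)*6)*945)) = 1/(94363 + (-7 + 2*(3/14)² + 130*(3/14) + 122850 + 2*(3/14)*945)) = 1/(94363 + (-7 + 2*(9/196) + 195/7 + 122850 + 405)) = 1/(94363 + (-7 + 9/98 + 195/7 + 122850 + 405)) = 1/(94363 + 12081043/98) = 1/(21328617/98) = 98/21328617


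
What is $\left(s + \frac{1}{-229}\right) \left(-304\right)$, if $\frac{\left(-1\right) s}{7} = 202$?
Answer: $\frac{98437328}{229} \approx 4.2986 \cdot 10^{5}$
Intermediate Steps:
$s = -1414$ ($s = \left(-7\right) 202 = -1414$)
$\left(s + \frac{1}{-229}\right) \left(-304\right) = \left(-1414 + \frac{1}{-229}\right) \left(-304\right) = \left(-1414 - \frac{1}{229}\right) \left(-304\right) = \left(- \frac{323807}{229}\right) \left(-304\right) = \frac{98437328}{229}$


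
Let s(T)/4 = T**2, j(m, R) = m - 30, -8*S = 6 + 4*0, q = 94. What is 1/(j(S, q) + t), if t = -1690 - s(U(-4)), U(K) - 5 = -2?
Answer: -4/7027 ≈ -0.00056923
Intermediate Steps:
U(K) = 3 (U(K) = 5 - 2 = 3)
S = -3/4 (S = -(6 + 4*0)/8 = -(6 + 0)/8 = -1/8*6 = -3/4 ≈ -0.75000)
j(m, R) = -30 + m
s(T) = 4*T**2
t = -1726 (t = -1690 - 4*3**2 = -1690 - 4*9 = -1690 - 1*36 = -1690 - 36 = -1726)
1/(j(S, q) + t) = 1/((-30 - 3/4) - 1726) = 1/(-123/4 - 1726) = 1/(-7027/4) = -4/7027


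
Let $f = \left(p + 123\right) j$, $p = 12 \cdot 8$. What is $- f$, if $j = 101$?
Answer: $-22119$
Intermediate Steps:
$p = 96$
$f = 22119$ ($f = \left(96 + 123\right) 101 = 219 \cdot 101 = 22119$)
$- f = \left(-1\right) 22119 = -22119$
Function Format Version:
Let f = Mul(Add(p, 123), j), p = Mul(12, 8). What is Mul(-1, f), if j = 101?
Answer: -22119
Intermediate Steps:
p = 96
f = 22119 (f = Mul(Add(96, 123), 101) = Mul(219, 101) = 22119)
Mul(-1, f) = Mul(-1, 22119) = -22119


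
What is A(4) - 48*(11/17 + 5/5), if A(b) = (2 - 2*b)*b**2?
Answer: -2976/17 ≈ -175.06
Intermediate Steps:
A(b) = b**2*(2 - 2*b)
A(4) - 48*(11/17 + 5/5) = 2*4**2*(1 - 1*4) - 48*(11/17 + 5/5) = 2*16*(1 - 4) - 48*(11*(1/17) + 5*(1/5)) = 2*16*(-3) - 48*(11/17 + 1) = -96 - 48*28/17 = -96 - 1344/17 = -2976/17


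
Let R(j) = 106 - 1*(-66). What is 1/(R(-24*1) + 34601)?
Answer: 1/34773 ≈ 2.8758e-5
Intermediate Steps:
R(j) = 172 (R(j) = 106 + 66 = 172)
1/(R(-24*1) + 34601) = 1/(172 + 34601) = 1/34773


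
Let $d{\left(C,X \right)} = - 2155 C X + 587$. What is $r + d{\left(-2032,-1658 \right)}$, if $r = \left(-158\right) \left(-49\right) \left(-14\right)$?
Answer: $-7260423481$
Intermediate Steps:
$r = -108388$ ($r = 7742 \left(-14\right) = -108388$)
$d{\left(C,X \right)} = 587 - 2155 C X$ ($d{\left(C,X \right)} = - 2155 C X + 587 = 587 - 2155 C X$)
$r + d{\left(-2032,-1658 \right)} = -108388 + \left(587 - \left(-4378960\right) \left(-1658\right)\right) = -108388 + \left(587 - 7260315680\right) = -108388 - 7260315093 = -7260423481$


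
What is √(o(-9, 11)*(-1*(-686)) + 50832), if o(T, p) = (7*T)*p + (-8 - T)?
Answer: 2*I*√105970 ≈ 651.06*I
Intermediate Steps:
o(T, p) = -8 - T + 7*T*p (o(T, p) = 7*T*p + (-8 - T) = -8 - T + 7*T*p)
√(o(-9, 11)*(-1*(-686)) + 50832) = √((-8 - 1*(-9) + 7*(-9)*11)*(-1*(-686)) + 50832) = √((-8 + 9 - 693)*686 + 50832) = √(-692*686 + 50832) = √(-474712 + 50832) = √(-423880) = 2*I*√105970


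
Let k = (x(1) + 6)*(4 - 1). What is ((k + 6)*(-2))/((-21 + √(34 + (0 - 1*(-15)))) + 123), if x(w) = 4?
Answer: -72/109 ≈ -0.66055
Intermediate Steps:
k = 30 (k = (4 + 6)*(4 - 1) = 10*3 = 30)
((k + 6)*(-2))/((-21 + √(34 + (0 - 1*(-15)))) + 123) = ((30 + 6)*(-2))/((-21 + √(34 + (0 - 1*(-15)))) + 123) = (36*(-2))/((-21 + √(34 + (0 + 15))) + 123) = -72/((-21 + √(34 + 15)) + 123) = -72/((-21 + √49) + 123) = -72/((-21 + 7) + 123) = -72/(-14 + 123) = -72/109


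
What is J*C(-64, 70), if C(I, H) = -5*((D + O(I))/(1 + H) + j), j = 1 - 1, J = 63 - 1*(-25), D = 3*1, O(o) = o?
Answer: 26840/71 ≈ 378.03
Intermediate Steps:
D = 3
J = 88 (J = 63 + 25 = 88)
j = 0
C(I, H) = -5*(3 + I)/(1 + H) (C(I, H) = -5*((3 + I)/(1 + H) + 0) = -5*(3 + I)/(1 + H))
J*C(-64, 70) = 88*(5*(-3 - 1*(-64))/(1 + 70)) = 88*(5*(-3 + 64)/71) = 88*(5*(1/71)*61) = 88*(305/71) = 26840/71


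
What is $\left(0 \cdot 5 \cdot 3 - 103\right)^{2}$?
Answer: $10609$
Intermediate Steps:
$\left(0 \cdot 5 \cdot 3 - 103\right)^{2} = \left(0 \cdot 3 - 103\right)^{2} = \left(0 - 103\right)^{2} = \left(-103\right)^{2} = 10609$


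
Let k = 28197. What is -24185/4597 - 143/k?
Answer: -52507832/9970893 ≈ -5.2661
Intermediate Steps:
-24185/4597 - 143/k = -24185/4597 - 143/28197 = -24185*1/4597 - 143*1/28197 = -24185/4597 - 11/2169 = -52507832/9970893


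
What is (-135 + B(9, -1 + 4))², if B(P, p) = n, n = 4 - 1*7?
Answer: 19044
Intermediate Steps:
n = -3 (n = 4 - 7 = -3)
B(P, p) = -3
(-135 + B(9, -1 + 4))² = (-135 - 3)² = (-138)² = 19044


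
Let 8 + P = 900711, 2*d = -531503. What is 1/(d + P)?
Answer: 2/1269903 ≈ 1.5749e-6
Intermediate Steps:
d = -531503/2 (d = (½)*(-531503) = -531503/2 ≈ -2.6575e+5)
P = 900703 (P = -8 + 900711 = 900703)
1/(d + P) = 1/(-531503/2 + 900703) = 1/(1269903/2) = 2/1269903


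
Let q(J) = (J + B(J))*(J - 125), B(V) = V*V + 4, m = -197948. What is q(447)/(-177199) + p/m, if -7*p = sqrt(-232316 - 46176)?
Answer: -64483720/177199 + I*sqrt(69623)/692818 ≈ -363.91 + 0.00038085*I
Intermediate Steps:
B(V) = 4 + V**2 (B(V) = V**2 + 4 = 4 + V**2)
p = -2*I*sqrt(69623)/7 (p = -sqrt(-232316 - 46176)/7 = -2*I*sqrt(69623)/7 ≈ -75.389*I)
q(J) = (-125 + J)*(4 + J + J**2) (q(J) = (J + (4 + J**2))*(J - 125) = (4 + J + J**2)*(-125 + J) = (-125 + J)*(4 + J + J**2))
q(447)/(-177199) + p/m = (-500 + 447**3 - 124*447**2 - 121*447)/(-177199) - 2*I*sqrt(69623)/7/(-197948) = (-500 + 89314623 - 124*199809 - 54087)*(-1/177199) - 2*I*sqrt(69623)/7*(-1/197948) = (-500 + 89314623 - 24776316 - 54087)*(-1/177199) + I*sqrt(69623)/692818 = 64483720*(-1/177199) + I*sqrt(69623)/692818 = -64483720/177199 + I*sqrt(69623)/692818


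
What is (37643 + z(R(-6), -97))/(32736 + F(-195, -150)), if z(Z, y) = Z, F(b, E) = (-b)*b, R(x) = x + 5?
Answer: -37642/5289 ≈ -7.1170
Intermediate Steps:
R(x) = 5 + x
F(b, E) = -b**2
(37643 + z(R(-6), -97))/(32736 + F(-195, -150)) = (37643 + (5 - 6))/(32736 - 1*(-195)**2) = (37643 - 1)/(32736 - 1*38025) = 37642/(32736 - 38025) = 37642/(-5289) = 37642*(-1/5289) = -37642/5289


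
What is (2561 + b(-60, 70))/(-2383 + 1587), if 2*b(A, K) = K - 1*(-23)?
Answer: -5215/1592 ≈ -3.2758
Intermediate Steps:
b(A, K) = 23/2 + K/2 (b(A, K) = (K - 1*(-23))/2 = (K + 23)/2 = (23 + K)/2 = 23/2 + K/2)
(2561 + b(-60, 70))/(-2383 + 1587) = (2561 + (23/2 + (½)*70))/(-2383 + 1587) = (2561 + (23/2 + 35))/(-796) = (2561 + 93/2)*(-1/796) = (5215/2)*(-1/796) = -5215/1592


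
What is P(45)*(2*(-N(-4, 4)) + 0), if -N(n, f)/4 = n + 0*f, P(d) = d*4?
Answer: -5760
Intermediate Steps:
P(d) = 4*d
N(n, f) = -4*n (N(n, f) = -4*(n + 0*f) = -4*(n + 0) = -4*n)
P(45)*(2*(-N(-4, 4)) + 0) = (4*45)*(2*(-(-4)*(-4)) + 0) = 180*(2*(-1*16) + 0) = 180*(2*(-16) + 0) = 180*(-32 + 0) = 180*(-32) = -5760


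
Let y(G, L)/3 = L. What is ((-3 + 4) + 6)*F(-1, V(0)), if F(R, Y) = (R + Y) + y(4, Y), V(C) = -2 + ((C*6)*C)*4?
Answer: -63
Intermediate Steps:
y(G, L) = 3*L
V(C) = -2 + 24*C² (V(C) = -2 + ((6*C)*C)*4 = -2 + (6*C²)*4 = -2 + 24*C²)
F(R, Y) = R + 4*Y (F(R, Y) = (R + Y) + 3*Y = R + 4*Y)
((-3 + 4) + 6)*F(-1, V(0)) = ((-3 + 4) + 6)*(-1 + 4*(-2 + 24*0²)) = (1 + 6)*(-1 + 4*(-2 + 24*0)) = 7*(-1 + 4*(-2 + 0)) = 7*(-1 + 4*(-2)) = 7*(-1 - 8) = 7*(-9) = -63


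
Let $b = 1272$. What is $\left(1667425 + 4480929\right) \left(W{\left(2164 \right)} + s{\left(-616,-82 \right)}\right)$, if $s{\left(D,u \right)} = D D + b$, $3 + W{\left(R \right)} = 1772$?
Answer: $2351726959938$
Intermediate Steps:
$W{\left(R \right)} = 1769$ ($W{\left(R \right)} = -3 + 1772 = 1769$)
$s{\left(D,u \right)} = 1272 + D^{2}$ ($s{\left(D,u \right)} = D D + 1272 = D^{2} + 1272 = 1272 + D^{2}$)
$\left(1667425 + 4480929\right) \left(W{\left(2164 \right)} + s{\left(-616,-82 \right)}\right) = \left(1667425 + 4480929\right) \left(1769 + \left(1272 + \left(-616\right)^{2}\right)\right) = 6148354 \left(1769 + \left(1272 + 379456\right)\right) = 6148354 \left(1769 + 380728\right) = 6148354 \cdot 382497 = 2351726959938$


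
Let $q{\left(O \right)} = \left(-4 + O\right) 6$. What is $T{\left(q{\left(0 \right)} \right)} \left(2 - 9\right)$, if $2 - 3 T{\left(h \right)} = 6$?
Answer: $\frac{28}{3} \approx 9.3333$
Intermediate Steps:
$q{\left(O \right)} = -24 + 6 O$
$T{\left(h \right)} = - \frac{4}{3}$ ($T{\left(h \right)} = \frac{2}{3} - 2 = - \frac{4}{3}$)
$T{\left(q{\left(0 \right)} \right)} \left(2 - 9\right) = - \frac{4 \left(2 - 9\right)}{3} = \left(- \frac{4}{3}\right) \left(-7\right) = \frac{28}{3}$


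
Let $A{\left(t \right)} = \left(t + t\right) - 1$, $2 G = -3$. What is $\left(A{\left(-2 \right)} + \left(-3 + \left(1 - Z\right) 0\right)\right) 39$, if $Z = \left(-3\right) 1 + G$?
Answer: $-312$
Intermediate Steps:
$G = - \frac{3}{2}$ ($G = \frac{1}{2} \left(-3\right) = - \frac{3}{2} \approx -1.5$)
$Z = - \frac{9}{2}$ ($Z = \left(-3\right) 1 - \frac{3}{2} = -3 - \frac{3}{2} = - \frac{9}{2} \approx -4.5$)
$A{\left(t \right)} = -1 + 2 t$ ($A{\left(t \right)} = 2 t - 1 = -1 + 2 t$)
$\left(A{\left(-2 \right)} + \left(-3 + \left(1 - Z\right) 0\right)\right) 39 = \left(\left(-1 + 2 \left(-2\right)\right) - \left(3 - \left(1 - - \frac{9}{2}\right) 0\right)\right) 39 = \left(\left(-1 - 4\right) - \left(3 - \left(1 + \frac{9}{2}\right) 0\right)\right) 39 = \left(-5 + \left(-3 + \frac{11}{2} \cdot 0\right)\right) 39 = \left(-5 + \left(-3 + 0\right)\right) 39 = \left(-5 - 3\right) 39 = \left(-8\right) 39 = -312$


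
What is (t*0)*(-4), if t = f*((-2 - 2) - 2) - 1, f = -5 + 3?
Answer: 0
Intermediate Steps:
f = -2
t = 11 (t = -2*((-2 - 2) - 2) - 1 = -2*(-4 - 2) - 1 = -2*(-6) - 1 = 12 - 1 = 11)
(t*0)*(-4) = (11*0)*(-4) = 0*(-4) = 0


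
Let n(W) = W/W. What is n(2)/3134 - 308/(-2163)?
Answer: 138205/968406 ≈ 0.14271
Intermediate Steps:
n(W) = 1
n(2)/3134 - 308/(-2163) = 1/3134 - 308/(-2163) = 1*(1/3134) - 308*(-1/2163) = 1/3134 + 44/309 = 138205/968406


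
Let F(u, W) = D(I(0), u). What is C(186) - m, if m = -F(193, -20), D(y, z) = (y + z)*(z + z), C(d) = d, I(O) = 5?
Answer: 76614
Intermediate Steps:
D(y, z) = 2*z*(y + z) (D(y, z) = (y + z)*(2*z) = 2*z*(y + z))
F(u, W) = 2*u*(5 + u)
m = -76428 (m = -2*193*(5 + 193) = -2*193*198 = -1*76428 = -76428)
C(186) - m = 186 - 1*(-76428) = 186 + 76428 = 76614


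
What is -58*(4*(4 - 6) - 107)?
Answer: 6670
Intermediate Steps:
-58*(4*(4 - 6) - 107) = -58*(4*(-2) - 107) = -58*(-8 - 107) = -58*(-115) = 6670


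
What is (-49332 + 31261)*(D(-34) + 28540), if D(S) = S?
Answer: -515131926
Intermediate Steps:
(-49332 + 31261)*(D(-34) + 28540) = (-49332 + 31261)*(-34 + 28540) = -18071*28506 = -515131926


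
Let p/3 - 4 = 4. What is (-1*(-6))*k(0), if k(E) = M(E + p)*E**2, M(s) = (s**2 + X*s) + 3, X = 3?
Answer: 0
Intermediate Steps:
p = 24 (p = 12 + 3*4 = 12 + 12 = 24)
M(s) = 3 + s**2 + 3*s (M(s) = (s**2 + 3*s) + 3 = 3 + s**2 + 3*s)
k(E) = E**2*(75 + (24 + E)**2 + 3*E) (k(E) = (3 + (E + 24)**2 + 3*(E + 24))*E**2 = (3 + (24 + E)**2 + 3*(24 + E))*E**2 = (3 + (24 + E)**2 + (72 + 3*E))*E**2 = (75 + (24 + E)**2 + 3*E)*E**2 = E**2*(75 + (24 + E)**2 + 3*E))
(-1*(-6))*k(0) = (-1*(-6))*(0**2*(651 + 0**2 + 51*0)) = 6*(0*(651 + 0 + 0)) = 6*(0*651) = 6*0 = 0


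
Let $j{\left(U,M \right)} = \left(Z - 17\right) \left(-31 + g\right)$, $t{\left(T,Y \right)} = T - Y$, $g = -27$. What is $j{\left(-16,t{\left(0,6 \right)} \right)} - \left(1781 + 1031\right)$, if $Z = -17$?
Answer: $-840$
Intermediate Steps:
$j{\left(U,M \right)} = 1972$ ($j{\left(U,M \right)} = \left(-17 - 17\right) \left(-31 - 27\right) = \left(-34\right) \left(-58\right) = 1972$)
$j{\left(-16,t{\left(0,6 \right)} \right)} - \left(1781 + 1031\right) = 1972 - \left(1781 + 1031\right) = 1972 - 2812 = -840$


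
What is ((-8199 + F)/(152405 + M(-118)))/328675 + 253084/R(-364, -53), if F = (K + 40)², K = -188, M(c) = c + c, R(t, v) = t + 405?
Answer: 2531556029161441/410115997815 ≈ 6172.8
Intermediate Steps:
R(t, v) = 405 + t
M(c) = 2*c
F = 21904 (F = (-188 + 40)² = (-148)² = 21904)
((-8199 + F)/(152405 + M(-118)))/328675 + 253084/R(-364, -53) = ((-8199 + 21904)/(152405 + 2*(-118)))/328675 + 253084/(405 - 364) = (13705/(152405 - 236))*(1/328675) + 253084/41 = (13705/152169)*(1/328675) + 253084*(1/41) = (13705*(1/152169))*(1/328675) + 253084/41 = (13705/152169)*(1/328675) + 253084/41 = 2741/10002829215 + 253084/41 = 2531556029161441/410115997815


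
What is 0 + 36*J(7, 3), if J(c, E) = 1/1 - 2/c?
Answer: 180/7 ≈ 25.714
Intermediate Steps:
J(c, E) = 1 - 2/c (J(c, E) = 1*1 - 2/c = 1 - 2/c)
0 + 36*J(7, 3) = 0 + 36*((-2 + 7)/7) = 0 + 36*((1/7)*5) = 0 + 36*(5/7) = 0 + 180/7 = 180/7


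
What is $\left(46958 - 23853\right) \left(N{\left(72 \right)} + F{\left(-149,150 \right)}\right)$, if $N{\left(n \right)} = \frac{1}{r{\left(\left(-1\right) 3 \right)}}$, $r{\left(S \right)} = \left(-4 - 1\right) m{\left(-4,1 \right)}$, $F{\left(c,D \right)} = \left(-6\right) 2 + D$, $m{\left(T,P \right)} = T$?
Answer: $\frac{12758581}{4} \approx 3.1896 \cdot 10^{6}$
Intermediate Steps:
$F{\left(c,D \right)} = -12 + D$
$r{\left(S \right)} = 20$ ($r{\left(S \right)} = \left(-4 - 1\right) \left(-4\right) = \left(-5\right) \left(-4\right) = 20$)
$N{\left(n \right)} = \frac{1}{20}$
$\left(46958 - 23853\right) \left(N{\left(72 \right)} + F{\left(-149,150 \right)}\right) = \left(46958 - 23853\right) \left(\frac{1}{20} + \left(-12 + 150\right)\right) = 23105 \left(\frac{1}{20} + 138\right) = 23105 \cdot \frac{2761}{20} = \frac{12758581}{4}$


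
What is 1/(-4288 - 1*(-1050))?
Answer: -1/3238 ≈ -0.00030883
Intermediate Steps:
1/(-4288 - 1*(-1050)) = 1/(-4288 + 1050) = 1/(-3238) = -1/3238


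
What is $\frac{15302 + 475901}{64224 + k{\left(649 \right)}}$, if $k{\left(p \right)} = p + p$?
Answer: $\frac{491203}{65522} \approx 7.4968$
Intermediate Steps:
$k{\left(p \right)} = 2 p$
$\frac{15302 + 475901}{64224 + k{\left(649 \right)}} = \frac{15302 + 475901}{64224 + 2 \cdot 649} = \frac{491203}{64224 + 1298} = \frac{491203}{65522}$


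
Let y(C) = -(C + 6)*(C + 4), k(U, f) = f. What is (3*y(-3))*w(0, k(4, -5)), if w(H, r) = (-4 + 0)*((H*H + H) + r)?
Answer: -180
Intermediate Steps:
y(C) = -(4 + C)*(6 + C) (y(C) = -(6 + C)*(4 + C) = -(4 + C)*(6 + C))
w(H, r) = -4*H - 4*r - 4*H² (w(H, r) = -4*((H² + H) + r) = -4*((H + H²) + r) = -4*(H + r + H²) = -4*H - 4*r - 4*H²)
(3*y(-3))*w(0, k(4, -5)) = (3*(-24 - 1*(-3)² - 10*(-3)))*(-4*0 - 4*(-5) - 4*0²) = (3*(-24 - 1*9 + 30))*(0 + 20 - 4*0) = (3*(-24 - 9 + 30))*(0 + 20 + 0) = (3*(-3))*20 = -9*20 = -180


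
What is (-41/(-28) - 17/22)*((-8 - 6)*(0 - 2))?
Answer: 213/11 ≈ 19.364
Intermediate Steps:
(-41/(-28) - 17/22)*((-8 - 6)*(0 - 2)) = (-41*(-1/28) - 17*1/22)*(-14*(-2)) = (41/28 - 17/22)*28 = (213/308)*28 = 213/11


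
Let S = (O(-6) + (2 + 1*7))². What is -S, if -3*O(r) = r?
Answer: -121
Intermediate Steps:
O(r) = -r/3
S = 121 (S = (-⅓*(-6) + (2 + 1*7))² = (2 + (2 + 7))² = (2 + 9)² = 11² = 121)
-S = -1*121 = -121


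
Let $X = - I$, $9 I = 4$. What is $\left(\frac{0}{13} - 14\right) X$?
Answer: $\frac{56}{9} \approx 6.2222$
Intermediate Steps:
$I = \frac{4}{9}$ ($I = \frac{1}{9} \cdot 4 = \frac{4}{9} \approx 0.44444$)
$X = - \frac{4}{9}$ ($X = \left(-1\right) \frac{4}{9} = - \frac{4}{9} \approx -0.44444$)
$\left(\frac{0}{13} - 14\right) X = \left(\frac{0}{13} - 14\right) \left(- \frac{4}{9}\right) = \left(0 \cdot \frac{1}{13} - 14\right) \left(- \frac{4}{9}\right) = \left(0 - 14\right) \left(- \frac{4}{9}\right) = \left(-14\right) \left(- \frac{4}{9}\right) = \frac{56}{9}$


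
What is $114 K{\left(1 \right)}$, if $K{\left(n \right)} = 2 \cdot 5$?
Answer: $1140$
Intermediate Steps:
$K{\left(n \right)} = 10$
$114 K{\left(1 \right)} = 114 \cdot 10 = 1140$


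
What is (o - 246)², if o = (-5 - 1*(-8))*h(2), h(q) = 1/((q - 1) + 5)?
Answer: 241081/4 ≈ 60270.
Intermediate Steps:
h(q) = 1/(4 + q) (h(q) = 1/((-1 + q) + 5) = 1/(4 + q))
o = ½ (o = (-5 - 1*(-8))/(4 + 2) = (-5 + 8)/6 = 3*(⅙) = ½ ≈ 0.50000)
(o - 246)² = (½ - 246)² = (-491/2)² = 241081/4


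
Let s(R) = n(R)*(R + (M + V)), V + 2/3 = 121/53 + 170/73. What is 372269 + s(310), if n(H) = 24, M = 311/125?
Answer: 183711434341/483625 ≈ 3.7986e+5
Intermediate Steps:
V = 45791/11607 (V = -⅔ + (121/53 + 170/73) = -⅔ + 17843/3869 = 45791/11607 ≈ 3.9451)
M = 311/125 (M = 311*(1/125) = 311/125 ≈ 2.4880)
s(R) = 74669216/483625 + 24*R (s(R) = 24*(R + (311/125 + 45791/11607)) = 24*(R + 9333652/1450875) = 24*(9333652/1450875 + R) = 74669216/483625 + 24*R)
372269 + s(310) = 372269 + (74669216/483625 + 24*310) = 372269 + (74669216/483625 + 7440) = 372269 + 3672839216/483625 = 183711434341/483625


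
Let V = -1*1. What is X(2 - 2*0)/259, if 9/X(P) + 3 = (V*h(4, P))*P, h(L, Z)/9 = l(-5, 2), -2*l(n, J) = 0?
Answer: -3/259 ≈ -0.011583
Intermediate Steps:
l(n, J) = 0 (l(n, J) = -1/2*0 = 0)
h(L, Z) = 0 (h(L, Z) = 9*0 = 0)
V = -1
X(P) = -3 (X(P) = 9/(-3 + (-1*0)*P) = 9/(-3 + 0*P) = 9/(-3 + 0) = 9/(-3) = 9*(-1/3) = -3)
X(2 - 2*0)/259 = -3/259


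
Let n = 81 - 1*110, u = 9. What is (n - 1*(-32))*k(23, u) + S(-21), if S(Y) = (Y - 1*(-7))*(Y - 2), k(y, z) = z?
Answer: 349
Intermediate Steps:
n = -29 (n = 81 - 110 = -29)
S(Y) = (-2 + Y)*(7 + Y) (S(Y) = (Y + 7)*(-2 + Y) = (7 + Y)*(-2 + Y) = (-2 + Y)*(7 + Y))
(n - 1*(-32))*k(23, u) + S(-21) = (-29 - 1*(-32))*9 + (-14 + (-21)² + 5*(-21)) = (-29 + 32)*9 + (-14 + 441 - 105) = 3*9 + 322 = 27 + 322 = 349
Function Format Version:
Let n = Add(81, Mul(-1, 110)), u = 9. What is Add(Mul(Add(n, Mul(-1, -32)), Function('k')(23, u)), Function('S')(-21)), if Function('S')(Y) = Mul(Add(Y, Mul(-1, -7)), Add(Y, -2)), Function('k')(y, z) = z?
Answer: 349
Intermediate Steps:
n = -29 (n = Add(81, -110) = -29)
Function('S')(Y) = Mul(Add(-2, Y), Add(7, Y)) (Function('S')(Y) = Mul(Add(Y, 7), Add(-2, Y)) = Mul(Add(7, Y), Add(-2, Y)) = Mul(Add(-2, Y), Add(7, Y)))
Add(Mul(Add(n, Mul(-1, -32)), Function('k')(23, u)), Function('S')(-21)) = Add(Mul(Add(-29, Mul(-1, -32)), 9), Add(-14, Pow(-21, 2), Mul(5, -21))) = Add(Mul(Add(-29, 32), 9), Add(-14, 441, -105)) = Add(Mul(3, 9), 322) = Add(27, 322) = 349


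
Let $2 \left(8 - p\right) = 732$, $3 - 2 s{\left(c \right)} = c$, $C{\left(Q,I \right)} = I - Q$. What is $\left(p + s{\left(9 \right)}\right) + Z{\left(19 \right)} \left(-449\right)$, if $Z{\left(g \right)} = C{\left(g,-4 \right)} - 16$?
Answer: $17150$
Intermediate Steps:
$s{\left(c \right)} = \frac{3}{2} - \frac{c}{2}$
$p = -358$ ($p = 8 - 366 = -358$)
$Z{\left(g \right)} = -20 - g$ ($Z{\left(g \right)} = \left(-4 - g\right) - 16 = -20 - g$)
$\left(p + s{\left(9 \right)}\right) + Z{\left(19 \right)} \left(-449\right) = \left(-358 + \left(\frac{3}{2} - \frac{9}{2}\right)\right) + \left(-20 - 19\right) \left(-449\right) = \left(-358 - 3\right) - -17511 = -361 + 17511 = 17150$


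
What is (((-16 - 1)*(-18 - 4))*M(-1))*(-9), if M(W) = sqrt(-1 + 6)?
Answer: -3366*sqrt(5) ≈ -7526.6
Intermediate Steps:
M(W) = sqrt(5)
(((-16 - 1)*(-18 - 4))*M(-1))*(-9) = (((-16 - 1)*(-18 - 4))*sqrt(5))*(-9) = ((-17*(-22))*sqrt(5))*(-9) = (374*sqrt(5))*(-9) = -3366*sqrt(5)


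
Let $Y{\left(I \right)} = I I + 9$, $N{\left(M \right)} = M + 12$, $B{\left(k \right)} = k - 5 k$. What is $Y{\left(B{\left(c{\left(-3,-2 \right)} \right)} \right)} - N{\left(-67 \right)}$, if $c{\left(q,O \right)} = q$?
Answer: $208$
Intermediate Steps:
$B{\left(k \right)} = - 4 k$
$N{\left(M \right)} = 12 + M$
$Y{\left(I \right)} = 9 + I^{2}$ ($Y{\left(I \right)} = I^{2} + 9 = 9 + I^{2}$)
$Y{\left(B{\left(c{\left(-3,-2 \right)} \right)} \right)} - N{\left(-67 \right)} = \left(9 + \left(\left(-4\right) \left(-3\right)\right)^{2}\right) - \left(12 - 67\right) = \left(9 + 12^{2}\right) - -55 = \left(9 + 144\right) + 55 = 153 + 55 = 208$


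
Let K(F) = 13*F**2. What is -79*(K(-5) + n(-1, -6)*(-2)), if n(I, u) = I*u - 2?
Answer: -25043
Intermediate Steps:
n(I, u) = -2 + I*u
-79*(K(-5) + n(-1, -6)*(-2)) = -79*(13*(-5)**2 + (-2 - 1*(-6))*(-2)) = -79*(13*25 + (-2 + 6)*(-2)) = -79*(325 + 4*(-2)) = -79*(325 - 8) = -79*317 = -25043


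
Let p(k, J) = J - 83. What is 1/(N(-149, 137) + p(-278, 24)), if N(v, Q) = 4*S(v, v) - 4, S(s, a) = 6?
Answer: -1/39 ≈ -0.025641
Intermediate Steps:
N(v, Q) = 20 (N(v, Q) = 4*6 - 4 = 24 - 4 = 20)
p(k, J) = -83 + J
1/(N(-149, 137) + p(-278, 24)) = 1/(20 + (-83 + 24)) = 1/(20 - 59) = 1/(-39) = -1/39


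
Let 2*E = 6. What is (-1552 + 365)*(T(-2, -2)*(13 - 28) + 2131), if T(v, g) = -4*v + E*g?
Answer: -2493887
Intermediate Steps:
E = 3 (E = (½)*6 = 3)
T(v, g) = -4*v + 3*g
(-1552 + 365)*(T(-2, -2)*(13 - 28) + 2131) = (-1552 + 365)*((-4*(-2) + 3*(-2))*(13 - 28) + 2131) = -1187*((8 - 6)*(-15) + 2131) = -1187*(2*(-15) + 2131) = -1187*(-30 + 2131) = -1187*2101 = -2493887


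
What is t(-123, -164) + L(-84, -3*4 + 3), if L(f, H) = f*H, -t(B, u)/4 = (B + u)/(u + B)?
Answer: 752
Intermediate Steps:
t(B, u) = -4 (t(B, u) = -4*(B + u)/(u + B) = -4*(B + u)/(B + u) = -4*1 = -4)
L(f, H) = H*f
t(-123, -164) + L(-84, -3*4 + 3) = -4 + (-3*4 + 3)*(-84) = -4 + (-12 + 3)*(-84) = -4 - 9*(-84) = -4 + 756 = 752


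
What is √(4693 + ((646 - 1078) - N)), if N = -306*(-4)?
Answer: √3037 ≈ 55.109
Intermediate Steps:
N = 1224 (N = -51*(-24) = 1224)
√(4693 + ((646 - 1078) - N)) = √(4693 + ((646 - 1078) - 1*1224)) = √(4693 + (-432 - 1224)) = √(4693 - 1656) = √3037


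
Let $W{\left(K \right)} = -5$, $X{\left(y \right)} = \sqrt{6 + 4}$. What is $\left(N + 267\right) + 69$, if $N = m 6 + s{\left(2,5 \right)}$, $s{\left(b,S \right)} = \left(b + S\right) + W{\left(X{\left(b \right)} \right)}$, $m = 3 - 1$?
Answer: $350$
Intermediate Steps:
$X{\left(y \right)} = \sqrt{10}$
$m = 2$ ($m = 3 - 1 = 2$)
$s{\left(b,S \right)} = -5 + S + b$ ($s{\left(b,S \right)} = \left(b + S\right) - 5 = \left(S + b\right) - 5 = -5 + S + b$)
$N = 14$ ($N = 2 \cdot 6 + \left(-5 + 5 + 2\right) = 12 + 2 = 14$)
$\left(N + 267\right) + 69 = \left(14 + 267\right) + 69 = 281 + 69 = 350$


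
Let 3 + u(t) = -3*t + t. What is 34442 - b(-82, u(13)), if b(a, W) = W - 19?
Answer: 34490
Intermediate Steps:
u(t) = -3 - 2*t (u(t) = -3 + (-3*t + t) = -3 - 2*t)
b(a, W) = -19 + W
34442 - b(-82, u(13)) = 34442 - (-19 + (-3 - 2*13)) = 34442 - (-19 + (-3 - 26)) = 34442 - (-19 - 29) = 34442 - 1*(-48) = 34442 + 48 = 34490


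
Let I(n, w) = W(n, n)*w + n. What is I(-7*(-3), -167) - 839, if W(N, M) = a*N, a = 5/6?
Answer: -7481/2 ≈ -3740.5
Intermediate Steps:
a = ⅚ (a = 5*(⅙) = ⅚ ≈ 0.83333)
W(N, M) = 5*N/6
I(n, w) = n + 5*n*w/6 (I(n, w) = (5*n/6)*w + n = 5*n*w/6 + n = n + 5*n*w/6)
I(-7*(-3), -167) - 839 = (-7*(-3))*(6 + 5*(-167))/6 - 839 = (⅙)*21*(6 - 835) - 839 = (⅙)*21*(-829) - 839 = -5803/2 - 839 = -7481/2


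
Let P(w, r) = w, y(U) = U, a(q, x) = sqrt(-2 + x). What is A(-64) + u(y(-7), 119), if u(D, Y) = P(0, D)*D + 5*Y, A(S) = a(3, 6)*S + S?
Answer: 403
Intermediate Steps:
A(S) = 3*S (A(S) = sqrt(-2 + 6)*S + S = sqrt(4)*S + S = 2*S + S = 3*S)
u(D, Y) = 5*Y (u(D, Y) = 0*D + 5*Y = 0 + 5*Y = 5*Y)
A(-64) + u(y(-7), 119) = 3*(-64) + 5*119 = -192 + 595 = 403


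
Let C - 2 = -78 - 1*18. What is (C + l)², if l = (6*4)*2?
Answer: 2116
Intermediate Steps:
C = -94 (C = 2 + (-78 - 1*18) = 2 + (-78 - 18) = 2 - 96 = -94)
l = 48 (l = 24*2 = 48)
(C + l)² = (-94 + 48)² = (-46)² = 2116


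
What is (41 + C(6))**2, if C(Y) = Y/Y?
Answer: 1764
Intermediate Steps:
C(Y) = 1
(41 + C(6))**2 = (41 + 1)**2 = 42**2 = 1764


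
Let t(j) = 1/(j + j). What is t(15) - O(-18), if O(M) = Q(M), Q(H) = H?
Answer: 541/30 ≈ 18.033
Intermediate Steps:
O(M) = M
t(j) = 1/(2*j)
t(15) - O(-18) = (1/2)/15 - 1*(-18) = (1/2)*(1/15) + 18 = 1/30 + 18 = 541/30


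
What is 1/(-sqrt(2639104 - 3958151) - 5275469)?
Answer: I/(sqrt(1319047) - 5275469*I) ≈ -1.8956e-7 + 4.1267e-11*I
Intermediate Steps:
1/(-sqrt(2639104 - 3958151) - 5275469) = 1/(-sqrt(-1319047) - 5275469) = 1/(-I*sqrt(1319047) - 5275469) = 1/(-5275469 - I*sqrt(1319047))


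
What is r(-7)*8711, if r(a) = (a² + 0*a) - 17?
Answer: 278752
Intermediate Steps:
r(a) = -17 + a² (r(a) = (a² + 0) - 17 = a² - 17 = -17 + a²)
r(-7)*8711 = (-17 + (-7)²)*8711 = (-17 + 49)*8711 = 32*8711 = 278752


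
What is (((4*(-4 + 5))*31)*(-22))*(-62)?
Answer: 169136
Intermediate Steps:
(((4*(-4 + 5))*31)*(-22))*(-62) = (((4*1)*31)*(-22))*(-62) = ((4*31)*(-22))*(-62) = (124*(-22))*(-62) = -2728*(-62) = 169136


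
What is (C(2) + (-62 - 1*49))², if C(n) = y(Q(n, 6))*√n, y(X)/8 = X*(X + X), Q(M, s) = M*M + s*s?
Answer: 1310732321 - 5683200*√2 ≈ 1.3027e+9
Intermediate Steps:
Q(M, s) = M² + s²
y(X) = 16*X² (y(X) = 8*(X*(X + X)) = 8*(X*(2*X)) = 8*(2*X²) = 16*X²)
C(n) = 16*√n*(36 + n²)² (C(n) = (16*(n² + 6²)²)*√n = (16*(n² + 36)²)*√n = (16*(36 + n²)²)*√n = 16*√n*(36 + n²)²)
(C(2) + (-62 - 1*49))² = (16*√2*(36 + 2²)² + (-62 - 1*49))² = (16*√2*(36 + 4)² + (-62 - 49))² = (16*√2*40² - 111)² = (16*√2*1600 - 111)² = (25600*√2 - 111)² = (-111 + 25600*√2)²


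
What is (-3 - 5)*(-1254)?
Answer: 10032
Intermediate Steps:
(-3 - 5)*(-1254) = -8*(-1254) = 10032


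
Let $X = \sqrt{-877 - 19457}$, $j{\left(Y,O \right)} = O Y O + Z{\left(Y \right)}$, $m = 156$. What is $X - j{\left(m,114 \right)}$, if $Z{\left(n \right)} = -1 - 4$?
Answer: $-2027371 + i \sqrt{20334} \approx -2.0274 \cdot 10^{6} + 142.6 i$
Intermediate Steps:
$Z{\left(n \right)} = -5$ ($Z{\left(n \right)} = -1 - 4 = -5$)
$j{\left(Y,O \right)} = -5 + Y O^{2}$ ($j{\left(Y,O \right)} = O Y O - 5 = Y O^{2} - 5 = -5 + Y O^{2}$)
$X = i \sqrt{20334}$ ($X = \sqrt{-20334} = i \sqrt{20334} \approx 142.6 i$)
$X - j{\left(m,114 \right)} = i \sqrt{20334} - \left(-5 + 156 \cdot 114^{2}\right) = i \sqrt{20334} - \left(-5 + 156 \cdot 12996\right) = i \sqrt{20334} - \left(-5 + 2027376\right) = i \sqrt{20334} - 2027371 = -2027371 + i \sqrt{20334}$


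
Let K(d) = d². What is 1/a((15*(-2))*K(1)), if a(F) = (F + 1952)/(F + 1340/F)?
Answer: -112/2883 ≈ -0.038848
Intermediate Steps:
a(F) = (1952 + F)/(F + 1340/F)
1/a((15*(-2))*K(1)) = 1/(((15*(-2))*1²)*(1952 + (15*(-2))*1²)/(1340 + ((15*(-2))*1²)²)) = 1/((-30*1)*(1952 - 30*1)/(1340 + (-30*1)²)) = 1/(-30*(1952 - 30)/(1340 + (-30)²)) = 1/(-30*1922/(1340 + 900)) = 1/(-30*1922/2240) = 1/(-30*1/2240*1922) = 1/(-2883/112) = -112/2883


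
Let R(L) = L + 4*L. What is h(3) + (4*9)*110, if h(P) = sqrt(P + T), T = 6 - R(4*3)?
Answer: 3960 + I*sqrt(51) ≈ 3960.0 + 7.1414*I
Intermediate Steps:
R(L) = 5*L
T = -54 (T = 6 - 5*4*3 = 6 - 5*12 = 6 - 1*60 = 6 - 60 = -54)
h(P) = sqrt(-54 + P) (h(P) = sqrt(P - 54) = sqrt(-54 + P))
h(3) + (4*9)*110 = sqrt(-54 + 3) + (4*9)*110 = sqrt(-51) + 36*110 = I*sqrt(51) + 3960 = 3960 + I*sqrt(51)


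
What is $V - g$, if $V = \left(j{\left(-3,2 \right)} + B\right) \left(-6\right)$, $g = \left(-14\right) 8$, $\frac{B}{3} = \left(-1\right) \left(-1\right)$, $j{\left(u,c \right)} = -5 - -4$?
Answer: $100$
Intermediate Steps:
$j{\left(u,c \right)} = -1$ ($j{\left(u,c \right)} = -5 + 4 = -1$)
$B = 3$ ($B = 3 \left(\left(-1\right) \left(-1\right)\right) = 3 \cdot 1 = 3$)
$g = -112$
$V = -12$ ($V = \left(-1 + 3\right) \left(-6\right) = 2 \left(-6\right) = -12$)
$V - g = -12 - -112 = -12 + 112 = 100$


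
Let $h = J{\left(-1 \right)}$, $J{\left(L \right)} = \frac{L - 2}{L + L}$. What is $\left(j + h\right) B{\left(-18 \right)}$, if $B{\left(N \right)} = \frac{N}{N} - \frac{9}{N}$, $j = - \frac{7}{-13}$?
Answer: $\frac{159}{52} \approx 3.0577$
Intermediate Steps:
$j = \frac{7}{13}$ ($j = \left(-7\right) \left(- \frac{1}{13}\right) = \frac{7}{13} \approx 0.53846$)
$B{\left(N \right)} = 1 - \frac{9}{N}$
$J{\left(L \right)} = \frac{-2 + L}{2 L}$
$h = \frac{3}{2}$ ($h = \frac{-2 - 1}{2 \left(-1\right)} = \frac{1}{2} \left(-1\right) \left(-3\right) = \frac{3}{2} \approx 1.5$)
$\left(j + h\right) B{\left(-18 \right)} = \left(\frac{7}{13} + \frac{3}{2}\right) \frac{-9 - 18}{-18} = \frac{53 \left(\left(- \frac{1}{18}\right) \left(-27\right)\right)}{26} = \frac{53}{26} \cdot \frac{3}{2} = \frac{159}{52}$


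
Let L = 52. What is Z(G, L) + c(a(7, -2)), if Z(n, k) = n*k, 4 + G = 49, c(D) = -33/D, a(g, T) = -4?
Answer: 9393/4 ≈ 2348.3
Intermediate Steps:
G = 45 (G = -4 + 49 = 45)
Z(n, k) = k*n
Z(G, L) + c(a(7, -2)) = 52*45 - 33/(-4) = 2340 - 33*(-¼) = 2340 + 33/4 = 9393/4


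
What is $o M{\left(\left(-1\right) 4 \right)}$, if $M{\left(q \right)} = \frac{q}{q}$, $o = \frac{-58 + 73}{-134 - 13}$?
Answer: $- \frac{5}{49} \approx -0.10204$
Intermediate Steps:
$o = - \frac{5}{49}$ ($o = \frac{15}{-147} = 15 \left(- \frac{1}{147}\right) = - \frac{5}{49} \approx -0.10204$)
$M{\left(q \right)} = 1$
$o M{\left(\left(-1\right) 4 \right)} = \left(- \frac{5}{49}\right) 1 = - \frac{5}{49}$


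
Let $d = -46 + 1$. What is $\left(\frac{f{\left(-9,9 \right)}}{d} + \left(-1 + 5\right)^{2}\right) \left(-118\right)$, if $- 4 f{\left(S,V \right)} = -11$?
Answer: $- \frac{169271}{90} \approx -1880.8$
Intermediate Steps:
$d = -45$
$f{\left(S,V \right)} = \frac{11}{4}$ ($f{\left(S,V \right)} = \left(- \frac{1}{4}\right) \left(-11\right) = \frac{11}{4}$)
$\left(\frac{f{\left(-9,9 \right)}}{d} + \left(-1 + 5\right)^{2}\right) \left(-118\right) = \left(\frac{11}{4 \left(-45\right)} + \left(-1 + 5\right)^{2}\right) \left(-118\right) = \left(\frac{11}{4} \left(- \frac{1}{45}\right) + 4^{2}\right) \left(-118\right) = \left(- \frac{11}{180} + 16\right) \left(-118\right) = \frac{2869}{180} \left(-118\right) = - \frac{169271}{90}$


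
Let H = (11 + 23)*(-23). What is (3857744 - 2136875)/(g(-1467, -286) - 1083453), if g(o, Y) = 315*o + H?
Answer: -1720869/1546340 ≈ -1.1129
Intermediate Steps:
H = -782 (H = 34*(-23) = -782)
g(o, Y) = -782 + 315*o (g(o, Y) = 315*o - 782 = -782 + 315*o)
(3857744 - 2136875)/(g(-1467, -286) - 1083453) = (3857744 - 2136875)/((-782 + 315*(-1467)) - 1083453) = 1720869/((-782 - 462105) - 1083453) = 1720869/(-462887 - 1083453) = 1720869/(-1546340) = 1720869*(-1/1546340) = -1720869/1546340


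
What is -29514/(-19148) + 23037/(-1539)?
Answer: -65948405/4911462 ≈ -13.427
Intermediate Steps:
-29514/(-19148) + 23037/(-1539) = -29514*(-1/19148) + 23037*(-1/1539) = 14757/9574 - 7679/513 = -65948405/4911462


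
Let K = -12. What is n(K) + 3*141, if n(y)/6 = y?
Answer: 351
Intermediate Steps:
n(y) = 6*y
n(K) + 3*141 = 6*(-12) + 3*141 = -72 + 423 = 351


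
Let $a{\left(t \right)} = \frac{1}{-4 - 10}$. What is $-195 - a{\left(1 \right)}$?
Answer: $- \frac{2729}{14} \approx -194.93$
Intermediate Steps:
$a{\left(t \right)} = - \frac{1}{14}$ ($a{\left(t \right)} = \frac{1}{-14} = - \frac{1}{14}$)
$-195 - a{\left(1 \right)} = -195 - - \frac{1}{14} = -195 + \frac{1}{14} = - \frac{2729}{14}$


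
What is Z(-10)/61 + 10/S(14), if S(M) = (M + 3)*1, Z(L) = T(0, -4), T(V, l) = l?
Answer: 542/1037 ≈ 0.52266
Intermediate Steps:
Z(L) = -4
S(M) = 3 + M (S(M) = (3 + M)*1 = 3 + M)
Z(-10)/61 + 10/S(14) = -4/61 + 10/(3 + 14) = -4*1/61 + 10/17 = -4/61 + 10*(1/17) = -4/61 + 10/17 = 542/1037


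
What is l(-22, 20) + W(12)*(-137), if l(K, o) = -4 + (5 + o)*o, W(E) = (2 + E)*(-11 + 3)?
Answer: 15840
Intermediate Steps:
W(E) = -16 - 8*E (W(E) = (2 + E)*(-8) = -16 - 8*E)
l(K, o) = -4 + o*(5 + o)
l(-22, 20) + W(12)*(-137) = (-4 + 20**2 + 5*20) + (-16 - 8*12)*(-137) = (-4 + 400 + 100) + (-16 - 96)*(-137) = 496 - 112*(-137) = 496 + 15344 = 15840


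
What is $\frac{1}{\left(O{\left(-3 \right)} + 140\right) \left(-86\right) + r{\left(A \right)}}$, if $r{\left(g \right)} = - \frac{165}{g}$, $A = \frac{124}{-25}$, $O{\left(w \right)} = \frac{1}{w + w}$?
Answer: $- \frac{372}{4461173} \approx -8.3386 \cdot 10^{-5}$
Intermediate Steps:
$O{\left(w \right)} = \frac{1}{2 w}$
$A = - \frac{124}{25}$ ($A = 124 \left(- \frac{1}{25}\right) = - \frac{124}{25} \approx -4.96$)
$\frac{1}{\left(O{\left(-3 \right)} + 140\right) \left(-86\right) + r{\left(A \right)}} = \frac{1}{\left(\frac{1}{2 \left(-3\right)} + 140\right) \left(-86\right) - \frac{165}{- \frac{124}{25}}} = \frac{1}{\left(\frac{1}{2} \left(- \frac{1}{3}\right) + 140\right) \left(-86\right) - - \frac{4125}{124}} = \frac{1}{\left(- \frac{1}{6} + 140\right) \left(-86\right) + \frac{4125}{124}} = \frac{1}{\frac{839}{6} \left(-86\right) + \frac{4125}{124}} = \frac{1}{- \frac{36077}{3} + \frac{4125}{124}} = \frac{1}{- \frac{4461173}{372}} = - \frac{372}{4461173}$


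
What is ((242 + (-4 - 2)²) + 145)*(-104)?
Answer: -43992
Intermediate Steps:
((242 + (-4 - 2)²) + 145)*(-104) = ((242 + (-6)²) + 145)*(-104) = ((242 + 36) + 145)*(-104) = (278 + 145)*(-104) = 423*(-104) = -43992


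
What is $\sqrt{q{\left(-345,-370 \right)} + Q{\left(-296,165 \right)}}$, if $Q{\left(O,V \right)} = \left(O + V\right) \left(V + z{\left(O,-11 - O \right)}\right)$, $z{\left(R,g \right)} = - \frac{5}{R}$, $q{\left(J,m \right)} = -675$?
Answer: $\frac{i \sqrt{488288630}}{148} \approx 149.31 i$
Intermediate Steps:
$Q{\left(O,V \right)} = \left(O + V\right) \left(V - \frac{5}{O}\right)$
$\sqrt{q{\left(-345,-370 \right)} + Q{\left(-296,165 \right)}} = \sqrt{-675 - \left(48845 - 27225 - \frac{825}{296}\right)} = \sqrt{-675 - \left(21620 - \frac{825}{296}\right)} = \sqrt{-675 + \left(-5 + 27225 - 48840 + \frac{825}{296}\right)} = \sqrt{-675 - \frac{6398695}{296}} = \sqrt{- \frac{6598495}{296}} = \frac{i \sqrt{488288630}}{148}$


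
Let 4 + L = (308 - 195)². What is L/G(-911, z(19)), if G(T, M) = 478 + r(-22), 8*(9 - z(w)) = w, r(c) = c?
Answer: 4255/152 ≈ 27.993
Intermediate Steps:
z(w) = 9 - w/8
G(T, M) = 456 (G(T, M) = 478 - 22 = 456)
L = 12765 (L = -4 + (308 - 195)² = -4 + 113² = -4 + 12769 = 12765)
L/G(-911, z(19)) = 12765/456 = 12765*(1/456) = 4255/152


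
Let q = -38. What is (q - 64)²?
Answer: 10404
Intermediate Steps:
(q - 64)² = (-38 - 64)² = (-102)² = 10404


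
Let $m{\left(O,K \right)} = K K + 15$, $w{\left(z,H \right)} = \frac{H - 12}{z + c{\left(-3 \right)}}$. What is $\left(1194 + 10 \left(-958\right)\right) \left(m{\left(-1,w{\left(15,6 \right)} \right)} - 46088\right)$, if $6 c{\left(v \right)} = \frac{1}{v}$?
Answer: $\frac{27957889913954}{72361} \approx 3.8637 \cdot 10^{8}$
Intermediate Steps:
$c{\left(v \right)} = \frac{1}{6 v}$
$w{\left(z,H \right)} = \frac{-12 + H}{- \frac{1}{18} + z}$ ($w{\left(z,H \right)} = \frac{H - 12}{z + \frac{1}{6 \left(-3\right)}} = \frac{-12 + H}{z + \frac{1}{6} \left(- \frac{1}{3}\right)} = \frac{-12 + H}{z - \frac{1}{18}} = \frac{-12 + H}{- \frac{1}{18} + z}$)
$m{\left(O,K \right)} = 15 + K^{2}$ ($m{\left(O,K \right)} = K^{2} + 15 = 15 + K^{2}$)
$\left(1194 + 10 \left(-958\right)\right) \left(m{\left(-1,w{\left(15,6 \right)} \right)} - 46088\right) = \left(1194 + 10 \left(-958\right)\right) \left(\left(15 + \left(\frac{18 \left(-12 + 6\right)}{-1 + 18 \cdot 15}\right)^{2}\right) - 46088\right) = \left(1194 - 9580\right) \left(\left(15 + \left(18 \frac{1}{-1 + 270} \left(-6\right)\right)^{2}\right) - 46088\right) = - 8386 \left(\left(15 + \left(18 \cdot \frac{1}{269} \left(-6\right)\right)^{2}\right) - 46088\right) = - 8386 \left(\left(15 + \left(- \frac{108}{269}\right)^{2}\right) - 46088\right) = - 8386 \left(\left(15 + \frac{11664}{72361}\right) - 46088\right) = - 8386 \left(\frac{1097079}{72361} - 46088\right) = \left(-8386\right) \left(- \frac{3333876689}{72361}\right) = \frac{27957889913954}{72361}$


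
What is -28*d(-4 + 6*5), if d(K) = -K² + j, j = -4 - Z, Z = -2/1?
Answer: 18984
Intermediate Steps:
Z = -2 (Z = -2*1 = -2)
j = -2 (j = -4 - 1*(-2) = -4 + 2 = -2)
d(K) = -2 - K² (d(K) = -K² - 2 = -2 - K²)
-28*d(-4 + 6*5) = -28*(-2 - (-4 + 6*5)²) = -28*(-2 - (-4 + 30)²) = -28*(-2 - 1*26²) = -28*(-2 - 1*676) = -28*(-2 - 676) = -28*(-678) = 18984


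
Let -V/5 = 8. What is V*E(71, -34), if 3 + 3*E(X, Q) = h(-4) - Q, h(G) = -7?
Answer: -320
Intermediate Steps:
V = -40 (V = -5*8 = -40)
E(X, Q) = -10/3 - Q/3 (E(X, Q) = -1 + (-7 - Q)/3 = -1 + (-7/3 - Q/3) = -10/3 - Q/3)
V*E(71, -34) = -40*(-10/3 - 1/3*(-34)) = -40*(-10/3 + 34/3) = -40*8 = -320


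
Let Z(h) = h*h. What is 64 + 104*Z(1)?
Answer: 168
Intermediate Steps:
Z(h) = h²
64 + 104*Z(1) = 64 + 104*1² = 64 + 104*1 = 64 + 104 = 168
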